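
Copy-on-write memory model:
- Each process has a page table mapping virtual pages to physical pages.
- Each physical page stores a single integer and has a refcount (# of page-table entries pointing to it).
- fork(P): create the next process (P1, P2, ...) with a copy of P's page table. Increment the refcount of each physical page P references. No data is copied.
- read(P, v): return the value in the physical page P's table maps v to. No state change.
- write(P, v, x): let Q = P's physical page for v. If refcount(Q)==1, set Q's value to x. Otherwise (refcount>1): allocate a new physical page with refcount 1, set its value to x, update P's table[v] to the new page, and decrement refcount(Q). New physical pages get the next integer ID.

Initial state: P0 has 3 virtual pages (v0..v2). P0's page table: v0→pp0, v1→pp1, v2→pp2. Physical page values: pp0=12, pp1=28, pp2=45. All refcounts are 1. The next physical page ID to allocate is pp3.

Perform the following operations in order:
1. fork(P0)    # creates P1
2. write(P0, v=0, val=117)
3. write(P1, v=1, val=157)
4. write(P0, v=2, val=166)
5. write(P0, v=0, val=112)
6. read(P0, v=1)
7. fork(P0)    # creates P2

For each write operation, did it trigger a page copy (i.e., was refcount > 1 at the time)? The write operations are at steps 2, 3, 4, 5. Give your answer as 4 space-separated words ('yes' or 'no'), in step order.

Op 1: fork(P0) -> P1. 3 ppages; refcounts: pp0:2 pp1:2 pp2:2
Op 2: write(P0, v0, 117). refcount(pp0)=2>1 -> COPY to pp3. 4 ppages; refcounts: pp0:1 pp1:2 pp2:2 pp3:1
Op 3: write(P1, v1, 157). refcount(pp1)=2>1 -> COPY to pp4. 5 ppages; refcounts: pp0:1 pp1:1 pp2:2 pp3:1 pp4:1
Op 4: write(P0, v2, 166). refcount(pp2)=2>1 -> COPY to pp5. 6 ppages; refcounts: pp0:1 pp1:1 pp2:1 pp3:1 pp4:1 pp5:1
Op 5: write(P0, v0, 112). refcount(pp3)=1 -> write in place. 6 ppages; refcounts: pp0:1 pp1:1 pp2:1 pp3:1 pp4:1 pp5:1
Op 6: read(P0, v1) -> 28. No state change.
Op 7: fork(P0) -> P2. 6 ppages; refcounts: pp0:1 pp1:2 pp2:1 pp3:2 pp4:1 pp5:2

yes yes yes no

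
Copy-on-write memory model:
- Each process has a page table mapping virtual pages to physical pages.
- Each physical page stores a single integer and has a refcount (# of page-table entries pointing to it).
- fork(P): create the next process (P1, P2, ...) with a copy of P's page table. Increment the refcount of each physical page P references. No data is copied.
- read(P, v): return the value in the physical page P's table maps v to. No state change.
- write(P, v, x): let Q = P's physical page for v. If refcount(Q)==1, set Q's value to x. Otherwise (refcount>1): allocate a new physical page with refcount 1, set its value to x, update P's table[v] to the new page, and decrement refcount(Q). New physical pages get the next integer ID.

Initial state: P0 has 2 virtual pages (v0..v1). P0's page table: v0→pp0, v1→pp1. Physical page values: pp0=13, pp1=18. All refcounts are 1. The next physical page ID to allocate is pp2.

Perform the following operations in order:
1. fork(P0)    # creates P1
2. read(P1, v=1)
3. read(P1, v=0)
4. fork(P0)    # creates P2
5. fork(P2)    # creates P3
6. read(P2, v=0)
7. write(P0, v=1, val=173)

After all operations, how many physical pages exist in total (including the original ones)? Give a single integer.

Answer: 3

Derivation:
Op 1: fork(P0) -> P1. 2 ppages; refcounts: pp0:2 pp1:2
Op 2: read(P1, v1) -> 18. No state change.
Op 3: read(P1, v0) -> 13. No state change.
Op 4: fork(P0) -> P2. 2 ppages; refcounts: pp0:3 pp1:3
Op 5: fork(P2) -> P3. 2 ppages; refcounts: pp0:4 pp1:4
Op 6: read(P2, v0) -> 13. No state change.
Op 7: write(P0, v1, 173). refcount(pp1)=4>1 -> COPY to pp2. 3 ppages; refcounts: pp0:4 pp1:3 pp2:1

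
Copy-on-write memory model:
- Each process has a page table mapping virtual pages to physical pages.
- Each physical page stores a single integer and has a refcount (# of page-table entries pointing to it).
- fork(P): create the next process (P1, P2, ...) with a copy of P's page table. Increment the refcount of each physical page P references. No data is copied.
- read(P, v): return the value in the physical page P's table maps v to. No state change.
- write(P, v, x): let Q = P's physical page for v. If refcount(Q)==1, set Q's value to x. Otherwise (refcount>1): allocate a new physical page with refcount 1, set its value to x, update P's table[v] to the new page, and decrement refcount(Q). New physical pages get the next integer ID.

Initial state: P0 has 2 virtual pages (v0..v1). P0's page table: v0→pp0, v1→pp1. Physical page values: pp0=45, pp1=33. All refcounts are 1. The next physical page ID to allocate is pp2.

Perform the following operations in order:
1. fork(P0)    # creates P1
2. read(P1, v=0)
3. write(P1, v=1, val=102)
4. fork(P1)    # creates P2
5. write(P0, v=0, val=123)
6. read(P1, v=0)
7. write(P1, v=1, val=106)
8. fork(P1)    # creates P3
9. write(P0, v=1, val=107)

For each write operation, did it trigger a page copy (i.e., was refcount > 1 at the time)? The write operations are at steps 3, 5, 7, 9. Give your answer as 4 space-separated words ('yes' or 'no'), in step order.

Op 1: fork(P0) -> P1. 2 ppages; refcounts: pp0:2 pp1:2
Op 2: read(P1, v0) -> 45. No state change.
Op 3: write(P1, v1, 102). refcount(pp1)=2>1 -> COPY to pp2. 3 ppages; refcounts: pp0:2 pp1:1 pp2:1
Op 4: fork(P1) -> P2. 3 ppages; refcounts: pp0:3 pp1:1 pp2:2
Op 5: write(P0, v0, 123). refcount(pp0)=3>1 -> COPY to pp3. 4 ppages; refcounts: pp0:2 pp1:1 pp2:2 pp3:1
Op 6: read(P1, v0) -> 45. No state change.
Op 7: write(P1, v1, 106). refcount(pp2)=2>1 -> COPY to pp4. 5 ppages; refcounts: pp0:2 pp1:1 pp2:1 pp3:1 pp4:1
Op 8: fork(P1) -> P3. 5 ppages; refcounts: pp0:3 pp1:1 pp2:1 pp3:1 pp4:2
Op 9: write(P0, v1, 107). refcount(pp1)=1 -> write in place. 5 ppages; refcounts: pp0:3 pp1:1 pp2:1 pp3:1 pp4:2

yes yes yes no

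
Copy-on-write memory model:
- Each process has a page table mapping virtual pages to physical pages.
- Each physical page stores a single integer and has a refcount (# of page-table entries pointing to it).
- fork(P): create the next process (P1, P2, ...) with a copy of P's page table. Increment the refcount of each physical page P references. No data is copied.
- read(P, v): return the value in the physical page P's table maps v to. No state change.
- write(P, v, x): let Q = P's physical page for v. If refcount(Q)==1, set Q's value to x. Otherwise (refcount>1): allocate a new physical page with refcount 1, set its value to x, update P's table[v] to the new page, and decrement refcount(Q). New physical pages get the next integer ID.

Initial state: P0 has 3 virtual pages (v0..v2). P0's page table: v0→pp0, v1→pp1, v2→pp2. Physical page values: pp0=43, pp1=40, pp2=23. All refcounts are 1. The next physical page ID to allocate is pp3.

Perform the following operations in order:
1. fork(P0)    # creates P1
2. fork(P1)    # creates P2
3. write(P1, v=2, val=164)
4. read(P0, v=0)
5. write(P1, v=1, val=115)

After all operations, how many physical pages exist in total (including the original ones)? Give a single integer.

Op 1: fork(P0) -> P1. 3 ppages; refcounts: pp0:2 pp1:2 pp2:2
Op 2: fork(P1) -> P2. 3 ppages; refcounts: pp0:3 pp1:3 pp2:3
Op 3: write(P1, v2, 164). refcount(pp2)=3>1 -> COPY to pp3. 4 ppages; refcounts: pp0:3 pp1:3 pp2:2 pp3:1
Op 4: read(P0, v0) -> 43. No state change.
Op 5: write(P1, v1, 115). refcount(pp1)=3>1 -> COPY to pp4. 5 ppages; refcounts: pp0:3 pp1:2 pp2:2 pp3:1 pp4:1

Answer: 5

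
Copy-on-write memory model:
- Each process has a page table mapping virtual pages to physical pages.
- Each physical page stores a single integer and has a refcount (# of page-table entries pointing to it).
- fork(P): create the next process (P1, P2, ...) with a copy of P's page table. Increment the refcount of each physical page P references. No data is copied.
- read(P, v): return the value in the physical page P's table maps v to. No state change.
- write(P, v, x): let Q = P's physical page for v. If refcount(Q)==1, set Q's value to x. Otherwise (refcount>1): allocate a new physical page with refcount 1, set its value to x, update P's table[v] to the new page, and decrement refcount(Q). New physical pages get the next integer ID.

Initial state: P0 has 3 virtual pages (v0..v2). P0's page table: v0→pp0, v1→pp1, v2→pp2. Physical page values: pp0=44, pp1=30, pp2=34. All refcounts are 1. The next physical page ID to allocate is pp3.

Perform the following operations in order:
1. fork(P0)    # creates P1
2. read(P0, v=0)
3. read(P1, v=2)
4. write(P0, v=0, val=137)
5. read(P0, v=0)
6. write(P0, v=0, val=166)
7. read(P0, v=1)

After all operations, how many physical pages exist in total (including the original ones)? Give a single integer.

Op 1: fork(P0) -> P1. 3 ppages; refcounts: pp0:2 pp1:2 pp2:2
Op 2: read(P0, v0) -> 44. No state change.
Op 3: read(P1, v2) -> 34. No state change.
Op 4: write(P0, v0, 137). refcount(pp0)=2>1 -> COPY to pp3. 4 ppages; refcounts: pp0:1 pp1:2 pp2:2 pp3:1
Op 5: read(P0, v0) -> 137. No state change.
Op 6: write(P0, v0, 166). refcount(pp3)=1 -> write in place. 4 ppages; refcounts: pp0:1 pp1:2 pp2:2 pp3:1
Op 7: read(P0, v1) -> 30. No state change.

Answer: 4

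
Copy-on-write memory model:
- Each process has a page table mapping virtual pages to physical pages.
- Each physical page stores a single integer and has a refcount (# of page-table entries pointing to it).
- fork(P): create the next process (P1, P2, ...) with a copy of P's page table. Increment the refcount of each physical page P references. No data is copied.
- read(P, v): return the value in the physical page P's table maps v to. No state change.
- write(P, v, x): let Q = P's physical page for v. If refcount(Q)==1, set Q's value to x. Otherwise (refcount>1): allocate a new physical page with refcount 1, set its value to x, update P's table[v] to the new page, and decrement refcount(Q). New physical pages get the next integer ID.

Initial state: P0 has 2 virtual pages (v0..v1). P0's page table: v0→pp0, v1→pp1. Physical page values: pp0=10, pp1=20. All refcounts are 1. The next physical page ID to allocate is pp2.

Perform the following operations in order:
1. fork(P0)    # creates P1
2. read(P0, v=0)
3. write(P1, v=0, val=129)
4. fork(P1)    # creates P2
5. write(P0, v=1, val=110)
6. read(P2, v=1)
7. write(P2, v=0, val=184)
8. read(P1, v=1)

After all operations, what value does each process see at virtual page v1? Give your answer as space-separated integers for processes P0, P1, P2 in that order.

Op 1: fork(P0) -> P1. 2 ppages; refcounts: pp0:2 pp1:2
Op 2: read(P0, v0) -> 10. No state change.
Op 3: write(P1, v0, 129). refcount(pp0)=2>1 -> COPY to pp2. 3 ppages; refcounts: pp0:1 pp1:2 pp2:1
Op 4: fork(P1) -> P2. 3 ppages; refcounts: pp0:1 pp1:3 pp2:2
Op 5: write(P0, v1, 110). refcount(pp1)=3>1 -> COPY to pp3. 4 ppages; refcounts: pp0:1 pp1:2 pp2:2 pp3:1
Op 6: read(P2, v1) -> 20. No state change.
Op 7: write(P2, v0, 184). refcount(pp2)=2>1 -> COPY to pp4. 5 ppages; refcounts: pp0:1 pp1:2 pp2:1 pp3:1 pp4:1
Op 8: read(P1, v1) -> 20. No state change.
P0: v1 -> pp3 = 110
P1: v1 -> pp1 = 20
P2: v1 -> pp1 = 20

Answer: 110 20 20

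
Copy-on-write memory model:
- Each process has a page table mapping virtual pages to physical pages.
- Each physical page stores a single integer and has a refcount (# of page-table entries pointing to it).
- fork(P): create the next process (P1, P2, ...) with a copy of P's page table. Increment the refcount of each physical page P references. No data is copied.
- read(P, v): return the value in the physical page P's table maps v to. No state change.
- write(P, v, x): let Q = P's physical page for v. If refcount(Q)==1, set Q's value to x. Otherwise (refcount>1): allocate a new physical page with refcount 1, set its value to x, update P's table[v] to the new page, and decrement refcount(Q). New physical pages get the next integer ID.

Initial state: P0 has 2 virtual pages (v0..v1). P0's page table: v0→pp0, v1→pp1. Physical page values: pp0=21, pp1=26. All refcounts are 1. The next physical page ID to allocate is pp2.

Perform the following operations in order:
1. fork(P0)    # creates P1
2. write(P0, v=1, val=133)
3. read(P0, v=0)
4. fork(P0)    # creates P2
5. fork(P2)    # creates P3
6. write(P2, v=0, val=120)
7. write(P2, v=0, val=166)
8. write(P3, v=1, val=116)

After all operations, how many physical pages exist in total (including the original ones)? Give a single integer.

Answer: 5

Derivation:
Op 1: fork(P0) -> P1. 2 ppages; refcounts: pp0:2 pp1:2
Op 2: write(P0, v1, 133). refcount(pp1)=2>1 -> COPY to pp2. 3 ppages; refcounts: pp0:2 pp1:1 pp2:1
Op 3: read(P0, v0) -> 21. No state change.
Op 4: fork(P0) -> P2. 3 ppages; refcounts: pp0:3 pp1:1 pp2:2
Op 5: fork(P2) -> P3. 3 ppages; refcounts: pp0:4 pp1:1 pp2:3
Op 6: write(P2, v0, 120). refcount(pp0)=4>1 -> COPY to pp3. 4 ppages; refcounts: pp0:3 pp1:1 pp2:3 pp3:1
Op 7: write(P2, v0, 166). refcount(pp3)=1 -> write in place. 4 ppages; refcounts: pp0:3 pp1:1 pp2:3 pp3:1
Op 8: write(P3, v1, 116). refcount(pp2)=3>1 -> COPY to pp4. 5 ppages; refcounts: pp0:3 pp1:1 pp2:2 pp3:1 pp4:1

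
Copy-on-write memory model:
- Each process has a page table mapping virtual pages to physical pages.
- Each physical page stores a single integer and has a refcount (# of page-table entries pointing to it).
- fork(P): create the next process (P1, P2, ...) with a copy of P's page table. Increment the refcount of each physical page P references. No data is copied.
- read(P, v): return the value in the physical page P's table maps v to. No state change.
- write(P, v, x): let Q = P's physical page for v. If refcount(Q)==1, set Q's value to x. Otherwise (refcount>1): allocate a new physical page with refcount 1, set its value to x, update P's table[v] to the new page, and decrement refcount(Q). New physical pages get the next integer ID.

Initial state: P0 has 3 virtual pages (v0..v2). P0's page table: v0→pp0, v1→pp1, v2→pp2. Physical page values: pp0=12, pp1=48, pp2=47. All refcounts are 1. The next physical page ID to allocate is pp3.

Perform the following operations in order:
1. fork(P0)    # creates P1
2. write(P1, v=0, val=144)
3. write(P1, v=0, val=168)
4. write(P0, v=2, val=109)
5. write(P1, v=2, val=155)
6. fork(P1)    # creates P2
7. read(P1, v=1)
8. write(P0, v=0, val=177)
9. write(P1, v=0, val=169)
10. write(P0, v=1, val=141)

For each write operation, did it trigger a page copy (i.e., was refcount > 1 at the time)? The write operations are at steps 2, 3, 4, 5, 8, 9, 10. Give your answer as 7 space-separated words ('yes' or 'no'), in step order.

Op 1: fork(P0) -> P1. 3 ppages; refcounts: pp0:2 pp1:2 pp2:2
Op 2: write(P1, v0, 144). refcount(pp0)=2>1 -> COPY to pp3. 4 ppages; refcounts: pp0:1 pp1:2 pp2:2 pp3:1
Op 3: write(P1, v0, 168). refcount(pp3)=1 -> write in place. 4 ppages; refcounts: pp0:1 pp1:2 pp2:2 pp3:1
Op 4: write(P0, v2, 109). refcount(pp2)=2>1 -> COPY to pp4. 5 ppages; refcounts: pp0:1 pp1:2 pp2:1 pp3:1 pp4:1
Op 5: write(P1, v2, 155). refcount(pp2)=1 -> write in place. 5 ppages; refcounts: pp0:1 pp1:2 pp2:1 pp3:1 pp4:1
Op 6: fork(P1) -> P2. 5 ppages; refcounts: pp0:1 pp1:3 pp2:2 pp3:2 pp4:1
Op 7: read(P1, v1) -> 48. No state change.
Op 8: write(P0, v0, 177). refcount(pp0)=1 -> write in place. 5 ppages; refcounts: pp0:1 pp1:3 pp2:2 pp3:2 pp4:1
Op 9: write(P1, v0, 169). refcount(pp3)=2>1 -> COPY to pp5. 6 ppages; refcounts: pp0:1 pp1:3 pp2:2 pp3:1 pp4:1 pp5:1
Op 10: write(P0, v1, 141). refcount(pp1)=3>1 -> COPY to pp6. 7 ppages; refcounts: pp0:1 pp1:2 pp2:2 pp3:1 pp4:1 pp5:1 pp6:1

yes no yes no no yes yes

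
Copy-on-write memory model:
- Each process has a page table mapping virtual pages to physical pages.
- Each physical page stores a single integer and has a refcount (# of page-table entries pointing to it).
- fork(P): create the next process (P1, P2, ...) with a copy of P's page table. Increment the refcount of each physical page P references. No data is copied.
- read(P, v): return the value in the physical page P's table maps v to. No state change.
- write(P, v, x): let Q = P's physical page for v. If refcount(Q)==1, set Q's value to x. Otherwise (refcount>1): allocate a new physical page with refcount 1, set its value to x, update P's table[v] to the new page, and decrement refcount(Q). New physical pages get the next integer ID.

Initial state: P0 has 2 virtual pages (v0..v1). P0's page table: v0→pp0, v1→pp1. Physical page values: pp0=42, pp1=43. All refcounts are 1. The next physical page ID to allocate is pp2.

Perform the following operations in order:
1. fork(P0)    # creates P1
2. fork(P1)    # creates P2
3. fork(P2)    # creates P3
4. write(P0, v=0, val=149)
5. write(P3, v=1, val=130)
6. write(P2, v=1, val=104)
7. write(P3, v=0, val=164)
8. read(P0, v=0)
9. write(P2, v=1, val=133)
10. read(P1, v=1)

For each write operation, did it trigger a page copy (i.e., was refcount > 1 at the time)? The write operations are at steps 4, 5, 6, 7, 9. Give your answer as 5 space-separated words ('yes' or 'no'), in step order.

Op 1: fork(P0) -> P1. 2 ppages; refcounts: pp0:2 pp1:2
Op 2: fork(P1) -> P2. 2 ppages; refcounts: pp0:3 pp1:3
Op 3: fork(P2) -> P3. 2 ppages; refcounts: pp0:4 pp1:4
Op 4: write(P0, v0, 149). refcount(pp0)=4>1 -> COPY to pp2. 3 ppages; refcounts: pp0:3 pp1:4 pp2:1
Op 5: write(P3, v1, 130). refcount(pp1)=4>1 -> COPY to pp3. 4 ppages; refcounts: pp0:3 pp1:3 pp2:1 pp3:1
Op 6: write(P2, v1, 104). refcount(pp1)=3>1 -> COPY to pp4. 5 ppages; refcounts: pp0:3 pp1:2 pp2:1 pp3:1 pp4:1
Op 7: write(P3, v0, 164). refcount(pp0)=3>1 -> COPY to pp5. 6 ppages; refcounts: pp0:2 pp1:2 pp2:1 pp3:1 pp4:1 pp5:1
Op 8: read(P0, v0) -> 149. No state change.
Op 9: write(P2, v1, 133). refcount(pp4)=1 -> write in place. 6 ppages; refcounts: pp0:2 pp1:2 pp2:1 pp3:1 pp4:1 pp5:1
Op 10: read(P1, v1) -> 43. No state change.

yes yes yes yes no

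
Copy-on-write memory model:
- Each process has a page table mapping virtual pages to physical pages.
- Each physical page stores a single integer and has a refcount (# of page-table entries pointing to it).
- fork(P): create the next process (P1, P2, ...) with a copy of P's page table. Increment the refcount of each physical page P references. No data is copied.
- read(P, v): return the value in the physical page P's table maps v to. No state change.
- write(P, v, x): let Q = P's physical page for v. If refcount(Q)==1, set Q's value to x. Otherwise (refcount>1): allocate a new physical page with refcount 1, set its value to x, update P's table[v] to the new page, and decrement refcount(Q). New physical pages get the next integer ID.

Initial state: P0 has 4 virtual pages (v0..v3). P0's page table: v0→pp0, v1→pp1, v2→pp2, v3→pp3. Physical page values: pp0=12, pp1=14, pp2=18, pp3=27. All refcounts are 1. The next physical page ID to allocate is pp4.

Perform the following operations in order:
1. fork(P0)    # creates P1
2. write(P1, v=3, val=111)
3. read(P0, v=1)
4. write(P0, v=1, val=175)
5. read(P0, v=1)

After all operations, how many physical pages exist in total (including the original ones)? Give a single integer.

Answer: 6

Derivation:
Op 1: fork(P0) -> P1. 4 ppages; refcounts: pp0:2 pp1:2 pp2:2 pp3:2
Op 2: write(P1, v3, 111). refcount(pp3)=2>1 -> COPY to pp4. 5 ppages; refcounts: pp0:2 pp1:2 pp2:2 pp3:1 pp4:1
Op 3: read(P0, v1) -> 14. No state change.
Op 4: write(P0, v1, 175). refcount(pp1)=2>1 -> COPY to pp5. 6 ppages; refcounts: pp0:2 pp1:1 pp2:2 pp3:1 pp4:1 pp5:1
Op 5: read(P0, v1) -> 175. No state change.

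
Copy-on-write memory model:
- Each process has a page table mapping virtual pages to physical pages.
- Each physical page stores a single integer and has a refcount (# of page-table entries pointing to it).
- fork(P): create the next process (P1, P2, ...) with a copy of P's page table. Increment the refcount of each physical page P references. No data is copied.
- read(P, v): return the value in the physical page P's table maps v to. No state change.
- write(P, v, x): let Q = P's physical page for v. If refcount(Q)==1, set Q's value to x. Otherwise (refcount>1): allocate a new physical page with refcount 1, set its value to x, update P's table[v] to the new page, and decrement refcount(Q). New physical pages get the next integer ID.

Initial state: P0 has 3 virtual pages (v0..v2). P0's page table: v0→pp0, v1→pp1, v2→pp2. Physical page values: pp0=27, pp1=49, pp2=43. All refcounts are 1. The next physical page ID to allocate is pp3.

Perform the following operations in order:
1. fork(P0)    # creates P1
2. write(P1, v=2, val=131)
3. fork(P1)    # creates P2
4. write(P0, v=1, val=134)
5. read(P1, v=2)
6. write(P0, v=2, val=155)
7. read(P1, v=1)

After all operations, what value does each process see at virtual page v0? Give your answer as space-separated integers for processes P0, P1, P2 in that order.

Answer: 27 27 27

Derivation:
Op 1: fork(P0) -> P1. 3 ppages; refcounts: pp0:2 pp1:2 pp2:2
Op 2: write(P1, v2, 131). refcount(pp2)=2>1 -> COPY to pp3. 4 ppages; refcounts: pp0:2 pp1:2 pp2:1 pp3:1
Op 3: fork(P1) -> P2. 4 ppages; refcounts: pp0:3 pp1:3 pp2:1 pp3:2
Op 4: write(P0, v1, 134). refcount(pp1)=3>1 -> COPY to pp4. 5 ppages; refcounts: pp0:3 pp1:2 pp2:1 pp3:2 pp4:1
Op 5: read(P1, v2) -> 131. No state change.
Op 6: write(P0, v2, 155). refcount(pp2)=1 -> write in place. 5 ppages; refcounts: pp0:3 pp1:2 pp2:1 pp3:2 pp4:1
Op 7: read(P1, v1) -> 49. No state change.
P0: v0 -> pp0 = 27
P1: v0 -> pp0 = 27
P2: v0 -> pp0 = 27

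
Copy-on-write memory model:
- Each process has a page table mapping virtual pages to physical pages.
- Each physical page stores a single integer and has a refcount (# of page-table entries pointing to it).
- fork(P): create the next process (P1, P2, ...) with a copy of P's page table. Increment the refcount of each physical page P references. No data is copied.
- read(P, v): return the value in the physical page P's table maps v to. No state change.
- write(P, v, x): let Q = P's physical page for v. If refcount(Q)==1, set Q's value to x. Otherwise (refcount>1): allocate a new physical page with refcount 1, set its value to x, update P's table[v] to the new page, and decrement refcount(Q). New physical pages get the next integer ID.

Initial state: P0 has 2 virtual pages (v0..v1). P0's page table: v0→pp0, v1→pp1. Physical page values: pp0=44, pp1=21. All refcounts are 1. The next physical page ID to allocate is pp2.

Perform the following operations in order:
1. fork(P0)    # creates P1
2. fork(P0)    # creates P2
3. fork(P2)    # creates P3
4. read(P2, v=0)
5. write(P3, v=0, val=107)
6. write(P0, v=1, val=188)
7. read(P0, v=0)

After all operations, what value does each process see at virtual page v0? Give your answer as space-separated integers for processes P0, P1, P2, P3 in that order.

Op 1: fork(P0) -> P1. 2 ppages; refcounts: pp0:2 pp1:2
Op 2: fork(P0) -> P2. 2 ppages; refcounts: pp0:3 pp1:3
Op 3: fork(P2) -> P3. 2 ppages; refcounts: pp0:4 pp1:4
Op 4: read(P2, v0) -> 44. No state change.
Op 5: write(P3, v0, 107). refcount(pp0)=4>1 -> COPY to pp2. 3 ppages; refcounts: pp0:3 pp1:4 pp2:1
Op 6: write(P0, v1, 188). refcount(pp1)=4>1 -> COPY to pp3. 4 ppages; refcounts: pp0:3 pp1:3 pp2:1 pp3:1
Op 7: read(P0, v0) -> 44. No state change.
P0: v0 -> pp0 = 44
P1: v0 -> pp0 = 44
P2: v0 -> pp0 = 44
P3: v0 -> pp2 = 107

Answer: 44 44 44 107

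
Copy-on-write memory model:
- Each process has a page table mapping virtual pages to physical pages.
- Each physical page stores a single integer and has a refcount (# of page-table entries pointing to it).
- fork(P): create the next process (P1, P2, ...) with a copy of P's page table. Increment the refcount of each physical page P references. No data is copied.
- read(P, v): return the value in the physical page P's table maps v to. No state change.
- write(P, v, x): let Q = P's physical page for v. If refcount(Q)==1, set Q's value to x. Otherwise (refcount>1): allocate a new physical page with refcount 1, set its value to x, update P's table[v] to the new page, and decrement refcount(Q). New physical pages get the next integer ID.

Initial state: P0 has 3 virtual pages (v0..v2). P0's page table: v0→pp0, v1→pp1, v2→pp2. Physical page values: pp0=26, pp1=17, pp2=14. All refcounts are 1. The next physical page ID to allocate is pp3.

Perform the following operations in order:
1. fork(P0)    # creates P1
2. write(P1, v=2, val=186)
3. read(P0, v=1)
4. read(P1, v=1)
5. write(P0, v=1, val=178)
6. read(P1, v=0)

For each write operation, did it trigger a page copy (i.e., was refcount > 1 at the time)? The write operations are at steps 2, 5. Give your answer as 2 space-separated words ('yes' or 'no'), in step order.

Op 1: fork(P0) -> P1. 3 ppages; refcounts: pp0:2 pp1:2 pp2:2
Op 2: write(P1, v2, 186). refcount(pp2)=2>1 -> COPY to pp3. 4 ppages; refcounts: pp0:2 pp1:2 pp2:1 pp3:1
Op 3: read(P0, v1) -> 17. No state change.
Op 4: read(P1, v1) -> 17. No state change.
Op 5: write(P0, v1, 178). refcount(pp1)=2>1 -> COPY to pp4. 5 ppages; refcounts: pp0:2 pp1:1 pp2:1 pp3:1 pp4:1
Op 6: read(P1, v0) -> 26. No state change.

yes yes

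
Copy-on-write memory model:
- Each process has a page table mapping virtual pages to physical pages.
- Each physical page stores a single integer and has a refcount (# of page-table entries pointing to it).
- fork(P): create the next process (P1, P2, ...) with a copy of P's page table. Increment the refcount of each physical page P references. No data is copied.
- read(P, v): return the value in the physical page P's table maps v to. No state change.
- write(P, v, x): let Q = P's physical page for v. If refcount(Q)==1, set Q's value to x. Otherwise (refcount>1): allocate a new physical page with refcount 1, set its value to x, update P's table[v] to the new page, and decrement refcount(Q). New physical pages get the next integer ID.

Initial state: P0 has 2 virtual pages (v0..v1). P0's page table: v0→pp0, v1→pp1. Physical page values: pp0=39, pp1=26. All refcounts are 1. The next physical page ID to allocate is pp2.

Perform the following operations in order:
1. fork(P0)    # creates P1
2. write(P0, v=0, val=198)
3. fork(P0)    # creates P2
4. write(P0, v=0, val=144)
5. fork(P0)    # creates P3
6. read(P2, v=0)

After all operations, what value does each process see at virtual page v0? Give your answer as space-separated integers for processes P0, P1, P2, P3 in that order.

Answer: 144 39 198 144

Derivation:
Op 1: fork(P0) -> P1. 2 ppages; refcounts: pp0:2 pp1:2
Op 2: write(P0, v0, 198). refcount(pp0)=2>1 -> COPY to pp2. 3 ppages; refcounts: pp0:1 pp1:2 pp2:1
Op 3: fork(P0) -> P2. 3 ppages; refcounts: pp0:1 pp1:3 pp2:2
Op 4: write(P0, v0, 144). refcount(pp2)=2>1 -> COPY to pp3. 4 ppages; refcounts: pp0:1 pp1:3 pp2:1 pp3:1
Op 5: fork(P0) -> P3. 4 ppages; refcounts: pp0:1 pp1:4 pp2:1 pp3:2
Op 6: read(P2, v0) -> 198. No state change.
P0: v0 -> pp3 = 144
P1: v0 -> pp0 = 39
P2: v0 -> pp2 = 198
P3: v0 -> pp3 = 144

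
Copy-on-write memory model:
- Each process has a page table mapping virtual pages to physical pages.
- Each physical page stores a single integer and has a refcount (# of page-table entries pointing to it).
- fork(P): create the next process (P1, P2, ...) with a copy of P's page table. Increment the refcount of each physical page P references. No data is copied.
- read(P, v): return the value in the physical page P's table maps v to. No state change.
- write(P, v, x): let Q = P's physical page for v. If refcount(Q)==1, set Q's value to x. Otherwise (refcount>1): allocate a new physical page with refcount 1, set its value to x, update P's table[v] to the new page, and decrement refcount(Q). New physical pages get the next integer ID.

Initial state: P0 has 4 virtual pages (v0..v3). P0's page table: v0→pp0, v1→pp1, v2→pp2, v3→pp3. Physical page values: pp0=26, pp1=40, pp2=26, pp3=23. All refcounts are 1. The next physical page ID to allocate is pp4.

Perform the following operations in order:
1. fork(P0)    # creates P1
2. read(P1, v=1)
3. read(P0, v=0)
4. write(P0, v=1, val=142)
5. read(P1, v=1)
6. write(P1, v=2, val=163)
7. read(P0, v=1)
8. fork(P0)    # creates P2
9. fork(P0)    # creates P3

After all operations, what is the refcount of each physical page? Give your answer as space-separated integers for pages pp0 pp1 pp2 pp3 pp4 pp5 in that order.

Answer: 4 1 3 4 3 1

Derivation:
Op 1: fork(P0) -> P1. 4 ppages; refcounts: pp0:2 pp1:2 pp2:2 pp3:2
Op 2: read(P1, v1) -> 40. No state change.
Op 3: read(P0, v0) -> 26. No state change.
Op 4: write(P0, v1, 142). refcount(pp1)=2>1 -> COPY to pp4. 5 ppages; refcounts: pp0:2 pp1:1 pp2:2 pp3:2 pp4:1
Op 5: read(P1, v1) -> 40. No state change.
Op 6: write(P1, v2, 163). refcount(pp2)=2>1 -> COPY to pp5. 6 ppages; refcounts: pp0:2 pp1:1 pp2:1 pp3:2 pp4:1 pp5:1
Op 7: read(P0, v1) -> 142. No state change.
Op 8: fork(P0) -> P2. 6 ppages; refcounts: pp0:3 pp1:1 pp2:2 pp3:3 pp4:2 pp5:1
Op 9: fork(P0) -> P3. 6 ppages; refcounts: pp0:4 pp1:1 pp2:3 pp3:4 pp4:3 pp5:1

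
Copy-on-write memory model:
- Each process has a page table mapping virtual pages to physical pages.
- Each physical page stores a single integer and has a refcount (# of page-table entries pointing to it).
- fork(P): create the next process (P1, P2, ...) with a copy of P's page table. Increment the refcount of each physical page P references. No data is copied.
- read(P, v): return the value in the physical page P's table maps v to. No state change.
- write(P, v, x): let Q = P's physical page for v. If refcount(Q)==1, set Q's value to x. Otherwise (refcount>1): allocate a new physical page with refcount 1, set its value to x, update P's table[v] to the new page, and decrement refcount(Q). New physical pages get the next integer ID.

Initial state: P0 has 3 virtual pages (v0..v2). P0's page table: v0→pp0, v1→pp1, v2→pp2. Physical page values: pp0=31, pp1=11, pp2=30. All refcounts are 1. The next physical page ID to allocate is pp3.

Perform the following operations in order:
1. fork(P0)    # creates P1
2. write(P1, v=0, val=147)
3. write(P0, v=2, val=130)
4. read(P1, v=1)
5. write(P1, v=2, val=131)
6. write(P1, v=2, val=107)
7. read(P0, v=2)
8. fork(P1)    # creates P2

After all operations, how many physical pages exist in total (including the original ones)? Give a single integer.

Op 1: fork(P0) -> P1. 3 ppages; refcounts: pp0:2 pp1:2 pp2:2
Op 2: write(P1, v0, 147). refcount(pp0)=2>1 -> COPY to pp3. 4 ppages; refcounts: pp0:1 pp1:2 pp2:2 pp3:1
Op 3: write(P0, v2, 130). refcount(pp2)=2>1 -> COPY to pp4. 5 ppages; refcounts: pp0:1 pp1:2 pp2:1 pp3:1 pp4:1
Op 4: read(P1, v1) -> 11. No state change.
Op 5: write(P1, v2, 131). refcount(pp2)=1 -> write in place. 5 ppages; refcounts: pp0:1 pp1:2 pp2:1 pp3:1 pp4:1
Op 6: write(P1, v2, 107). refcount(pp2)=1 -> write in place. 5 ppages; refcounts: pp0:1 pp1:2 pp2:1 pp3:1 pp4:1
Op 7: read(P0, v2) -> 130. No state change.
Op 8: fork(P1) -> P2. 5 ppages; refcounts: pp0:1 pp1:3 pp2:2 pp3:2 pp4:1

Answer: 5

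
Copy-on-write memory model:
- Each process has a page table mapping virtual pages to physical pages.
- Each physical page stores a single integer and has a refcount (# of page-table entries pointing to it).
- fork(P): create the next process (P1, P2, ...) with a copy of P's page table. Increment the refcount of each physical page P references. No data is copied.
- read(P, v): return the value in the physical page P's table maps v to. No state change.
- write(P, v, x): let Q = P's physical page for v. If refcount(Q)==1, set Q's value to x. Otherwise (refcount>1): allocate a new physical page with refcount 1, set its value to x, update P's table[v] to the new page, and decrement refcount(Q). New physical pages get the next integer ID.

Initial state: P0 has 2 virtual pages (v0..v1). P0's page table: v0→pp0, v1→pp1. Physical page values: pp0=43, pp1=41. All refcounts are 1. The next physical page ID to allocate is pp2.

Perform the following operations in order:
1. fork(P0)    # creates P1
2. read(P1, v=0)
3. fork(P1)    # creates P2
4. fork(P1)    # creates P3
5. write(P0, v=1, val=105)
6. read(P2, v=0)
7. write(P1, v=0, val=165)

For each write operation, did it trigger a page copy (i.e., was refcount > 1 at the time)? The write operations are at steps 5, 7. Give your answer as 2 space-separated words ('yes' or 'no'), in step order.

Op 1: fork(P0) -> P1. 2 ppages; refcounts: pp0:2 pp1:2
Op 2: read(P1, v0) -> 43. No state change.
Op 3: fork(P1) -> P2. 2 ppages; refcounts: pp0:3 pp1:3
Op 4: fork(P1) -> P3. 2 ppages; refcounts: pp0:4 pp1:4
Op 5: write(P0, v1, 105). refcount(pp1)=4>1 -> COPY to pp2. 3 ppages; refcounts: pp0:4 pp1:3 pp2:1
Op 6: read(P2, v0) -> 43. No state change.
Op 7: write(P1, v0, 165). refcount(pp0)=4>1 -> COPY to pp3. 4 ppages; refcounts: pp0:3 pp1:3 pp2:1 pp3:1

yes yes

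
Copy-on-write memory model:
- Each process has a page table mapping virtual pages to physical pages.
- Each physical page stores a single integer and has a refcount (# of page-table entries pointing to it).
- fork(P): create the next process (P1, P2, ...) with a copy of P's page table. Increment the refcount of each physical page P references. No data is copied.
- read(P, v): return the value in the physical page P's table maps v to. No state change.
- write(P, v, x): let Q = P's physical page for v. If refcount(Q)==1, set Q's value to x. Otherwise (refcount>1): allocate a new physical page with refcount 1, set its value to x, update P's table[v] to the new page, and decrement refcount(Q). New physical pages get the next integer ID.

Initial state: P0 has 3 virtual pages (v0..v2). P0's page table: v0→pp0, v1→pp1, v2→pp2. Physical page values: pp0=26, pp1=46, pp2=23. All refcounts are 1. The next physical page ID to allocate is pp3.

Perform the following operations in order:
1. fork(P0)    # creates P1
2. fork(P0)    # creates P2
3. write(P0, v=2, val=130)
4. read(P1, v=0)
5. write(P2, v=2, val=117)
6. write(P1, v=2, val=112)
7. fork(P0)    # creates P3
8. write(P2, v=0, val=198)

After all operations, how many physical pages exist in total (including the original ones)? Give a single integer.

Op 1: fork(P0) -> P1. 3 ppages; refcounts: pp0:2 pp1:2 pp2:2
Op 2: fork(P0) -> P2. 3 ppages; refcounts: pp0:3 pp1:3 pp2:3
Op 3: write(P0, v2, 130). refcount(pp2)=3>1 -> COPY to pp3. 4 ppages; refcounts: pp0:3 pp1:3 pp2:2 pp3:1
Op 4: read(P1, v0) -> 26. No state change.
Op 5: write(P2, v2, 117). refcount(pp2)=2>1 -> COPY to pp4. 5 ppages; refcounts: pp0:3 pp1:3 pp2:1 pp3:1 pp4:1
Op 6: write(P1, v2, 112). refcount(pp2)=1 -> write in place. 5 ppages; refcounts: pp0:3 pp1:3 pp2:1 pp3:1 pp4:1
Op 7: fork(P0) -> P3. 5 ppages; refcounts: pp0:4 pp1:4 pp2:1 pp3:2 pp4:1
Op 8: write(P2, v0, 198). refcount(pp0)=4>1 -> COPY to pp5. 6 ppages; refcounts: pp0:3 pp1:4 pp2:1 pp3:2 pp4:1 pp5:1

Answer: 6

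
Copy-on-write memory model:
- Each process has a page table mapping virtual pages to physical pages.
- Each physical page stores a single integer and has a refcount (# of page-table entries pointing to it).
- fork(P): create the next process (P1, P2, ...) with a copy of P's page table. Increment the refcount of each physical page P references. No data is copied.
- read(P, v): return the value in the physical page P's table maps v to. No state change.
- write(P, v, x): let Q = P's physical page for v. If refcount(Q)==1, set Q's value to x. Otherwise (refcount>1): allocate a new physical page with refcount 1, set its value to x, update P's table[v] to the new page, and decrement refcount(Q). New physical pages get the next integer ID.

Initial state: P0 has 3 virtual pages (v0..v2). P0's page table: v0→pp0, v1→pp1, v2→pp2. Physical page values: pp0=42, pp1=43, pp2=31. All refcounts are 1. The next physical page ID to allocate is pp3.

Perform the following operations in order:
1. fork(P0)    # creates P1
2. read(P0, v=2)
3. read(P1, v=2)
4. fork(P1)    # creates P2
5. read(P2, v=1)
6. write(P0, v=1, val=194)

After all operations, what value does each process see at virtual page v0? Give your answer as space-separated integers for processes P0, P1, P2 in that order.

Answer: 42 42 42

Derivation:
Op 1: fork(P0) -> P1. 3 ppages; refcounts: pp0:2 pp1:2 pp2:2
Op 2: read(P0, v2) -> 31. No state change.
Op 3: read(P1, v2) -> 31. No state change.
Op 4: fork(P1) -> P2. 3 ppages; refcounts: pp0:3 pp1:3 pp2:3
Op 5: read(P2, v1) -> 43. No state change.
Op 6: write(P0, v1, 194). refcount(pp1)=3>1 -> COPY to pp3. 4 ppages; refcounts: pp0:3 pp1:2 pp2:3 pp3:1
P0: v0 -> pp0 = 42
P1: v0 -> pp0 = 42
P2: v0 -> pp0 = 42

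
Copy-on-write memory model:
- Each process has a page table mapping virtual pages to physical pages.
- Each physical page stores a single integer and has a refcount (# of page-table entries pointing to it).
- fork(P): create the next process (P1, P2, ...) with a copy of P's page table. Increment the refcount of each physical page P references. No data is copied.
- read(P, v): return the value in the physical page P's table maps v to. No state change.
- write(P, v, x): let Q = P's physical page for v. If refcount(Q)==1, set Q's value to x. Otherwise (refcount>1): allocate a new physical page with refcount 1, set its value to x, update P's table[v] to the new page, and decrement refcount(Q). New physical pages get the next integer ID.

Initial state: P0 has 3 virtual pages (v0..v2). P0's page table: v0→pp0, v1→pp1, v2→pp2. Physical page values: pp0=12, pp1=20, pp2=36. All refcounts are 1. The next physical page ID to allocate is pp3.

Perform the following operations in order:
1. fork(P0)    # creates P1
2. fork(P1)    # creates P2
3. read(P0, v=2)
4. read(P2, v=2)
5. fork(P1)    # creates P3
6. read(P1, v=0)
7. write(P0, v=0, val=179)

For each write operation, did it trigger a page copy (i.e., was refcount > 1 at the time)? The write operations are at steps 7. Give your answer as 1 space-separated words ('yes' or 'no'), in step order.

Op 1: fork(P0) -> P1. 3 ppages; refcounts: pp0:2 pp1:2 pp2:2
Op 2: fork(P1) -> P2. 3 ppages; refcounts: pp0:3 pp1:3 pp2:3
Op 3: read(P0, v2) -> 36. No state change.
Op 4: read(P2, v2) -> 36. No state change.
Op 5: fork(P1) -> P3. 3 ppages; refcounts: pp0:4 pp1:4 pp2:4
Op 6: read(P1, v0) -> 12. No state change.
Op 7: write(P0, v0, 179). refcount(pp0)=4>1 -> COPY to pp3. 4 ppages; refcounts: pp0:3 pp1:4 pp2:4 pp3:1

yes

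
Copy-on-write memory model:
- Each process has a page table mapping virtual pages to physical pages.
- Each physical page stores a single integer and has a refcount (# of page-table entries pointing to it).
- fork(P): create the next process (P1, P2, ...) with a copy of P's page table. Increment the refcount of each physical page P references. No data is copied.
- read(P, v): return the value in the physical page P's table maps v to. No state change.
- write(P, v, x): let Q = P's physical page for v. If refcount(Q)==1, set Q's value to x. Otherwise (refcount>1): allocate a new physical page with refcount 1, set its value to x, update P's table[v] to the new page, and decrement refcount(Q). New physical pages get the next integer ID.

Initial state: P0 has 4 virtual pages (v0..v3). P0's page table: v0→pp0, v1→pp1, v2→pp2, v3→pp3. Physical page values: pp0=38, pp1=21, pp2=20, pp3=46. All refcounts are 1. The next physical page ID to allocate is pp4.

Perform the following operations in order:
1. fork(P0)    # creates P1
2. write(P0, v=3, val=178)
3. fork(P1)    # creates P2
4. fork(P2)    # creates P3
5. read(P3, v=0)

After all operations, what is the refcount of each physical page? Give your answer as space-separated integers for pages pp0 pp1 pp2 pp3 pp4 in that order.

Answer: 4 4 4 3 1

Derivation:
Op 1: fork(P0) -> P1. 4 ppages; refcounts: pp0:2 pp1:2 pp2:2 pp3:2
Op 2: write(P0, v3, 178). refcount(pp3)=2>1 -> COPY to pp4. 5 ppages; refcounts: pp0:2 pp1:2 pp2:2 pp3:1 pp4:1
Op 3: fork(P1) -> P2. 5 ppages; refcounts: pp0:3 pp1:3 pp2:3 pp3:2 pp4:1
Op 4: fork(P2) -> P3. 5 ppages; refcounts: pp0:4 pp1:4 pp2:4 pp3:3 pp4:1
Op 5: read(P3, v0) -> 38. No state change.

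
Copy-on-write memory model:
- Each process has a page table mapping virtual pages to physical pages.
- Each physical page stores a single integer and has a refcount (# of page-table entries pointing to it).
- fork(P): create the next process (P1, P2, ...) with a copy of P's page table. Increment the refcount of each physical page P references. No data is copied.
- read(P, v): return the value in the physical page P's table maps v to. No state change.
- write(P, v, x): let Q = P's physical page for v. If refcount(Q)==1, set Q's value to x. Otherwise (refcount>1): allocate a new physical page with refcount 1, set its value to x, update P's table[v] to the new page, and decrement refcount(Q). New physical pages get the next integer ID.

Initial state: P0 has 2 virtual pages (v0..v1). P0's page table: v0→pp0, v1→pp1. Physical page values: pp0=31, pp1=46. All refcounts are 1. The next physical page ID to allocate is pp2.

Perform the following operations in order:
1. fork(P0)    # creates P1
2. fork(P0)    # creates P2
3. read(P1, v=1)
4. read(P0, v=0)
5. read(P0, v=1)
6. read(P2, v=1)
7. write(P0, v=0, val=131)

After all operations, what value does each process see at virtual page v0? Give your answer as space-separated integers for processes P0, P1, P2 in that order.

Op 1: fork(P0) -> P1. 2 ppages; refcounts: pp0:2 pp1:2
Op 2: fork(P0) -> P2. 2 ppages; refcounts: pp0:3 pp1:3
Op 3: read(P1, v1) -> 46. No state change.
Op 4: read(P0, v0) -> 31. No state change.
Op 5: read(P0, v1) -> 46. No state change.
Op 6: read(P2, v1) -> 46. No state change.
Op 7: write(P0, v0, 131). refcount(pp0)=3>1 -> COPY to pp2. 3 ppages; refcounts: pp0:2 pp1:3 pp2:1
P0: v0 -> pp2 = 131
P1: v0 -> pp0 = 31
P2: v0 -> pp0 = 31

Answer: 131 31 31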